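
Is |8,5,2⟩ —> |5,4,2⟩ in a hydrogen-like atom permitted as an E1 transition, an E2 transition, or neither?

E1

Δl = 4 − 5 = -1; l_i + l_f = 9.
Δm_l = +0.
E1 (Δl = ±1, |Δm_l| ≤ 1): satisfied.
E2 (Δl = 0,±2, l_i+l_f ≥ 2, |Δm_l| ≤ 2): not satisfied.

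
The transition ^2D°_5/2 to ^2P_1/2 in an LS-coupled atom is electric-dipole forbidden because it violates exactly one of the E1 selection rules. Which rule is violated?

the ΔJ = 0, ±1 rule

Initial level: S=1/2, L=2, J=5/2, parity odd. Final level: S=1/2, L=1, J=1/2, parity even.
ΔJ = 0, ±1 (not J=0↔0): J: 5/2 → 1/2, ΔJ = -2 — fails.
ΔS = 0: S: 1/2 → 1/2 — ok.
Parity must change: odd → even — ok.
ΔL = 0, ±1 (not L=0↔0): L: 2 → 1, ΔL = -1 — ok.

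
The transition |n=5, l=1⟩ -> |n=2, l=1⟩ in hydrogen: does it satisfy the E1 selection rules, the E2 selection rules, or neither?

E2

Δl = 1 − 1 = +0; l_i + l_f = 2.
E1 (Δl = ±1): not satisfied.
E2 (Δl = 0,±2, l_i+l_f ≥ 2): satisfied.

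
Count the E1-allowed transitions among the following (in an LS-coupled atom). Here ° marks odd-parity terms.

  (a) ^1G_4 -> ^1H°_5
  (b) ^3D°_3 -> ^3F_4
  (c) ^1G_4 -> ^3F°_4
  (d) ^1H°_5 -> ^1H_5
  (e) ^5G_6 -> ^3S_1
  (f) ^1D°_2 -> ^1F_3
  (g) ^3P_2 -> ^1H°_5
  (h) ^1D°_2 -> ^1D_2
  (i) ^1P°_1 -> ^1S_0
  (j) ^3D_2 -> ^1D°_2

(a) allowed
(b) allowed
(c) forbidden (ΔS fails)
(d) allowed
(e) forbidden (parity, ΔS, ΔL, ΔJ fail)
(f) allowed
(g) forbidden (ΔS, ΔL, ΔJ fail)
(h) allowed
(i) allowed
(j) forbidden (ΔS fails)
Total allowed: 6 of 10.

6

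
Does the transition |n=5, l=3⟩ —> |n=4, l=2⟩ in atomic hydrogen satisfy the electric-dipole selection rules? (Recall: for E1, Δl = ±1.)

allowed

Initial l = 3, final l = 2, so Δl = -1. E1 requires Δl = ±1: ✓.
All E1 selection rules are satisfied.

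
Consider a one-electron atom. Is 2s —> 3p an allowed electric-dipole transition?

allowed

Initial l = 0, final l = 1, so Δl = +1. E1 requires Δl = ±1: ✓.
All E1 selection rules are satisfied.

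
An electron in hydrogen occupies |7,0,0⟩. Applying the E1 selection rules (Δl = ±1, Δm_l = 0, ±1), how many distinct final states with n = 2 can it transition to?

E1 requires Δl = ±1, so l_f ∈ {-1, 1}; with 0 ≤ l_f ≤ n_f−1 = 1, the allowed l_f values are {1}.
For l_f = 1: m_f ∈ {m_i−1, m_i, m_i+1} ∩ [−1, 1] = {-1, 0, 1} → 3 states.
Total: 3.

3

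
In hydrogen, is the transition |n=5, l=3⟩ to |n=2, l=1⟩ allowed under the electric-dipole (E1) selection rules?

Initial l = 3, final l = 1, so Δl = -2. E1 requires Δl = ±1: fails.
The transition is electric-dipole forbidden.

forbidden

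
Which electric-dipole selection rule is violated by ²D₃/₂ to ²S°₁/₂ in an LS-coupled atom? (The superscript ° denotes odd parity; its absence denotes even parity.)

the ΔL = 0, ±1 rule

Parity must change: even → odd — passes.
ΔS = 0: S: 1/2 → 1/2 — passes.
ΔL = 0, ±1 (not L=0↔0): L: 2 → 0, ΔL = -2 — fails.
ΔJ = 0, ±1 (not J=0↔0): J: 3/2 → 1/2, ΔJ = -1 — passes.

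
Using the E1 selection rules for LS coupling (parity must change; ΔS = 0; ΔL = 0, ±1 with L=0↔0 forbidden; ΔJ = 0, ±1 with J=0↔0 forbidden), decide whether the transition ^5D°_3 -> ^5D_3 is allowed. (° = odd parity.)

Reading off the term symbols: S 2→2, L 2→2, J 3→3, parity odd→even.
Parity must change: odd → even — satisfied.
ΔS = 0: S: 2 → 2 — satisfied.
ΔL = 0, ±1 (not L=0↔0): L: 2 → 2, ΔL = +0 — satisfied.
ΔJ = 0, ±1 (not J=0↔0): J: 3 → 3, ΔJ = +0 — satisfied.
All four E1 rules are satisfied.

allowed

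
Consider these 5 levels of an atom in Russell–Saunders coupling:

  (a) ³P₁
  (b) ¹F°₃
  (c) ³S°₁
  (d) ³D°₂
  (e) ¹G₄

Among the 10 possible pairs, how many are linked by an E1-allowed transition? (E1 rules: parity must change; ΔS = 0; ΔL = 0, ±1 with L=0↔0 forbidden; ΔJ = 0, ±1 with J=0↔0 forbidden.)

(a)–(b): forbidden (ΔS, ΔL, ΔJ).
(a)–(c): allowed.
(a)–(d): allowed.
(a)–(e): forbidden (parity, ΔS, ΔL, ΔJ).
(b)–(c): forbidden (parity, ΔS, ΔL, ΔJ).
(b)–(d): forbidden (parity, ΔS).
(b)–(e): allowed.
(c)–(d): forbidden (parity, ΔL).
(c)–(e): forbidden (ΔS, ΔL, ΔJ).
(d)–(e): forbidden (ΔS, ΔL, ΔJ).
Allowed pairs: 3 of 10.

3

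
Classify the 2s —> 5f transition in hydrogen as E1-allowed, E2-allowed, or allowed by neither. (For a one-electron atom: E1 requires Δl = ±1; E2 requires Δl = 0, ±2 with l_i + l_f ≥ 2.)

Δl = 3 − 0 = +3; l_i + l_f = 3.
E1 (Δl = ±1): not satisfied.
E2 (Δl = 0,±2, l_i+l_f ≥ 2): not satisfied.

neither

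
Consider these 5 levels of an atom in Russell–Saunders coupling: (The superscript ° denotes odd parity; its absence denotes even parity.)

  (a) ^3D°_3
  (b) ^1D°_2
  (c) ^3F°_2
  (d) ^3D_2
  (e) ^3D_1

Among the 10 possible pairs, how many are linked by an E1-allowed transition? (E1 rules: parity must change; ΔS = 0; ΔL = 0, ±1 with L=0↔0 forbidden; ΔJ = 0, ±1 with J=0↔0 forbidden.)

(a)–(b): forbidden (parity, ΔS).
(a)–(c): forbidden (parity).
(a)–(d): allowed.
(a)–(e): forbidden (ΔJ).
(b)–(c): forbidden (parity, ΔS).
(b)–(d): forbidden (ΔS).
(b)–(e): forbidden (ΔS).
(c)–(d): allowed.
(c)–(e): allowed.
(d)–(e): forbidden (parity).
Allowed pairs: 3 of 10.

3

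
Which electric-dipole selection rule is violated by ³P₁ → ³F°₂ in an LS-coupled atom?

ΔS = 0: S: 1 → 1 — ok.
Parity must change: even → odd — ok.
ΔJ = 0, ±1 (not J=0↔0): J: 1 → 2, ΔJ = +1 — ok.
ΔL = 0, ±1 (not L=0↔0): L: 1 → 3, ΔL = +2 — fails.

the ΔL = 0, ±1 rule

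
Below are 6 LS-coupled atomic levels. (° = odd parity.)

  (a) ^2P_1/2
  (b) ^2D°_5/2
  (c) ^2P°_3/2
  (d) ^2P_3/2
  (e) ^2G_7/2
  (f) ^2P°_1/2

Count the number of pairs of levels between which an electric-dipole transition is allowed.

5

(a)–(b): forbidden (ΔJ).
(a)–(c): allowed.
(a)–(d): forbidden (parity).
(a)–(e): forbidden (parity, ΔL, ΔJ).
(a)–(f): allowed.
(b)–(c): forbidden (parity).
(b)–(d): allowed.
(b)–(e): forbidden (ΔL).
(b)–(f): forbidden (parity, ΔJ).
(c)–(d): allowed.
(c)–(e): forbidden (ΔL, ΔJ).
(c)–(f): forbidden (parity).
(d)–(e): forbidden (parity, ΔL, ΔJ).
(d)–(f): allowed.
(e)–(f): forbidden (ΔL, ΔJ).
Allowed pairs: 5 of 15.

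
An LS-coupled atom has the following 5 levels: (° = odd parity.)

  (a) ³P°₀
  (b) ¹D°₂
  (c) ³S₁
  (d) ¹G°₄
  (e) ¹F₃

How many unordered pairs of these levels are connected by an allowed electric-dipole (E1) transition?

(a)–(b): forbidden (parity, ΔS, ΔJ).
(a)–(c): allowed.
(a)–(d): forbidden (parity, ΔS, ΔL, ΔJ).
(a)–(e): forbidden (ΔS, ΔL, ΔJ).
(b)–(c): forbidden (ΔS, ΔL).
(b)–(d): forbidden (parity, ΔL, ΔJ).
(b)–(e): allowed.
(c)–(d): forbidden (ΔS, ΔL, ΔJ).
(c)–(e): forbidden (parity, ΔS, ΔL, ΔJ).
(d)–(e): allowed.
Allowed pairs: 3 of 10.

3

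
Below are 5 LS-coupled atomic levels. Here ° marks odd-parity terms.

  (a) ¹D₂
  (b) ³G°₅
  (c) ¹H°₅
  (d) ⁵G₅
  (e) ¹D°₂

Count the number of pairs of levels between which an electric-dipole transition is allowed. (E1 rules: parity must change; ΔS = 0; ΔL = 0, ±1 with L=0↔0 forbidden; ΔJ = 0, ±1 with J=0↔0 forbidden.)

(a)–(b): forbidden (ΔS, ΔL, ΔJ).
(a)–(c): forbidden (ΔL, ΔJ).
(a)–(d): forbidden (parity, ΔS, ΔL, ΔJ).
(a)–(e): allowed.
(b)–(c): forbidden (parity, ΔS).
(b)–(d): forbidden (ΔS).
(b)–(e): forbidden (parity, ΔS, ΔL, ΔJ).
(c)–(d): forbidden (ΔS).
(c)–(e): forbidden (parity, ΔL, ΔJ).
(d)–(e): forbidden (ΔS, ΔL, ΔJ).
Allowed pairs: 1 of 10.

1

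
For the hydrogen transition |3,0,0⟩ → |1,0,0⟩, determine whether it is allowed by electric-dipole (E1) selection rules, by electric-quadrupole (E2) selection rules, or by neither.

neither

Δl = 0 − 0 = +0; l_i + l_f = 0.
Δm_l = +0.
E1 (Δl = ±1, |Δm_l| ≤ 1): not satisfied.
E2 (Δl = 0,±2, l_i+l_f ≥ 2, |Δm_l| ≤ 2): not satisfied.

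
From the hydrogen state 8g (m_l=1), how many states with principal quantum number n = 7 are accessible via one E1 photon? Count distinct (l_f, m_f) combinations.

6

E1 requires Δl = ±1, so l_f ∈ {3, 5}; with 0 ≤ l_f ≤ n_f−1 = 6, the allowed l_f values are {3, 5}.
For l_f = 3: m_f ∈ {m_i−1, m_i, m_i+1} ∩ [−3, 3] = {0, 1, 2} → 3 states.
For l_f = 5: m_f ∈ {m_i−1, m_i, m_i+1} ∩ [−5, 5] = {0, 1, 2} → 3 states.
Total: 6.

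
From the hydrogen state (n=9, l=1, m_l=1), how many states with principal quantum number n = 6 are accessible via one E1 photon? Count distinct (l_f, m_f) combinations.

E1 requires Δl = ±1, so l_f ∈ {0, 2}; with 0 ≤ l_f ≤ n_f−1 = 5, the allowed l_f values are {0, 2}.
For l_f = 0: m_f ∈ {m_i−1, m_i, m_i+1} ∩ [−0, 0] = {0} → 1 state.
For l_f = 2: m_f ∈ {m_i−1, m_i, m_i+1} ∩ [−2, 2] = {0, 1, 2} → 3 states.
Total: 4.

4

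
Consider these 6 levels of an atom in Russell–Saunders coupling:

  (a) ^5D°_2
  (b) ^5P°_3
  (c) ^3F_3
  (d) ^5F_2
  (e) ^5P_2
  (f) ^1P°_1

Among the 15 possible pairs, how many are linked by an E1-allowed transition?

(a)–(b): forbidden (parity).
(a)–(c): forbidden (ΔS).
(a)–(d): allowed.
(a)–(e): allowed.
(a)–(f): forbidden (parity, ΔS).
(b)–(c): forbidden (ΔS, ΔL).
(b)–(d): forbidden (ΔL).
(b)–(e): allowed.
(b)–(f): forbidden (parity, ΔS, ΔJ).
(c)–(d): forbidden (parity, ΔS).
(c)–(e): forbidden (parity, ΔS, ΔL).
(c)–(f): forbidden (ΔS, ΔL, ΔJ).
(d)–(e): forbidden (parity, ΔL).
(d)–(f): forbidden (ΔS, ΔL).
(e)–(f): forbidden (ΔS).
Allowed pairs: 3 of 15.

3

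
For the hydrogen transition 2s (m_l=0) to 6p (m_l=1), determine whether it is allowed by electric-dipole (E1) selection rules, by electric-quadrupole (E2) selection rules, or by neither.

E1

Δl = 1 − 0 = +1; l_i + l_f = 1.
Δm_l = +1.
E1 (Δl = ±1, |Δm_l| ≤ 1): satisfied.
E2 (Δl = 0,±2, l_i+l_f ≥ 2, |Δm_l| ≤ 2): not satisfied.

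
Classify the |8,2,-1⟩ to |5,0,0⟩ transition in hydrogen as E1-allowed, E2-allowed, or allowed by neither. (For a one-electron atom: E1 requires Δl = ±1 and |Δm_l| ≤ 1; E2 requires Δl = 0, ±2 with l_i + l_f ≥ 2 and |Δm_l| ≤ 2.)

Δl = 0 − 2 = -2; l_i + l_f = 2.
Δm_l = +1.
E1 (Δl = ±1, |Δm_l| ≤ 1): not satisfied.
E2 (Δl = 0,±2, l_i+l_f ≥ 2, |Δm_l| ≤ 2): satisfied.

E2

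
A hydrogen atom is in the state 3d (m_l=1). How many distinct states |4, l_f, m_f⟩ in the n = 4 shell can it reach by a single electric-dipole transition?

E1 requires Δl = ±1, so l_f ∈ {1, 3}; with 0 ≤ l_f ≤ n_f−1 = 3, the allowed l_f values are {1, 3}.
For l_f = 1: m_f ∈ {m_i−1, m_i, m_i+1} ∩ [−1, 1] = {0, 1} → 2 states.
For l_f = 3: m_f ∈ {m_i−1, m_i, m_i+1} ∩ [−3, 3] = {0, 1, 2} → 3 states.
Total: 5.

5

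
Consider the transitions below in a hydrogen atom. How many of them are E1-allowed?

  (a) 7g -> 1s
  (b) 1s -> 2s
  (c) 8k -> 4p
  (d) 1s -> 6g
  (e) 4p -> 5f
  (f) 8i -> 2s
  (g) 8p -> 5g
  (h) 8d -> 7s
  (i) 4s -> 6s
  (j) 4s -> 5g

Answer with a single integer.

0

(a) forbidden — Δl = -4 (E1 requires Δl = ±1)
(b) forbidden — Δl = +0 (E1 requires Δl = ±1)
(c) forbidden — Δl = -6 (E1 requires Δl = ±1)
(d) forbidden — Δl = +4 (E1 requires Δl = ±1)
(e) forbidden — Δl = +2 (E1 requires Δl = ±1)
(f) forbidden — Δl = -6 (E1 requires Δl = ±1)
(g) forbidden — Δl = +3 (E1 requires Δl = ±1)
(h) forbidden — Δl = -2 (E1 requires Δl = ±1)
(i) forbidden — Δl = +0 (E1 requires Δl = ±1)
(j) forbidden — Δl = +4 (E1 requires Δl = ±1)
Total allowed: 0 of 10.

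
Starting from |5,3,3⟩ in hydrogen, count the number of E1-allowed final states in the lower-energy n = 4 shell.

E1 requires Δl = ±1, so l_f ∈ {2, 4}; with 0 ≤ l_f ≤ n_f−1 = 3, the allowed l_f values are {2}.
For l_f = 2: m_f ∈ {m_i−1, m_i, m_i+1} ∩ [−2, 2] = {2} → 1 state.
Total: 1.

1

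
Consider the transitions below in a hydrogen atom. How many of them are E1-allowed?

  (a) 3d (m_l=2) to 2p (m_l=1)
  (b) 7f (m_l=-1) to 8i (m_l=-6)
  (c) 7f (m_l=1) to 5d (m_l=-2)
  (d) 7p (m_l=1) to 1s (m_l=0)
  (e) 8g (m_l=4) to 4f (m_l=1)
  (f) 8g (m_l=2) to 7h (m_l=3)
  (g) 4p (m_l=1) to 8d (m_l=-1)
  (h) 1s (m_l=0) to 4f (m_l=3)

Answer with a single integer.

3

(a) allowed
(b) forbidden — Δl = +3 (E1 requires Δl = ±1); Δm_l = -5 (E1 requires Δm_l = 0, ±1)
(c) forbidden — Δm_l = -3 (E1 requires Δm_l = 0, ±1)
(d) allowed
(e) forbidden — Δm_l = -3 (E1 requires Δm_l = 0, ±1)
(f) allowed
(g) forbidden — Δm_l = -2 (E1 requires Δm_l = 0, ±1)
(h) forbidden — Δl = +3 (E1 requires Δl = ±1); Δm_l = +3 (E1 requires Δm_l = 0, ±1)
Total allowed: 3 of 8.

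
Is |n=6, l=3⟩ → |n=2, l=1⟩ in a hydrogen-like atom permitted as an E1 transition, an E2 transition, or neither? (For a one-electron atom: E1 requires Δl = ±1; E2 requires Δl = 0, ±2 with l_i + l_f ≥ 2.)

E2

Δl = 1 − 3 = -2; l_i + l_f = 4.
E1 (Δl = ±1): not satisfied.
E2 (Δl = 0,±2, l_i+l_f ≥ 2): satisfied.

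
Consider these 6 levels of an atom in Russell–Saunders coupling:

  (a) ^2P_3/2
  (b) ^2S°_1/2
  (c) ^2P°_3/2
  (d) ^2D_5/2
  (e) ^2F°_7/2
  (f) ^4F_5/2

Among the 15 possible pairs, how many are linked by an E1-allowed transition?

4

(a)–(b): allowed.
(a)–(c): allowed.
(a)–(d): forbidden (parity).
(a)–(e): forbidden (ΔL, ΔJ).
(a)–(f): forbidden (parity, ΔS, ΔL).
(b)–(c): forbidden (parity).
(b)–(d): forbidden (ΔL, ΔJ).
(b)–(e): forbidden (parity, ΔL, ΔJ).
(b)–(f): forbidden (ΔS, ΔL, ΔJ).
(c)–(d): allowed.
(c)–(e): forbidden (parity, ΔL, ΔJ).
(c)–(f): forbidden (ΔS, ΔL).
(d)–(e): allowed.
(d)–(f): forbidden (parity, ΔS).
(e)–(f): forbidden (ΔS).
Allowed pairs: 4 of 15.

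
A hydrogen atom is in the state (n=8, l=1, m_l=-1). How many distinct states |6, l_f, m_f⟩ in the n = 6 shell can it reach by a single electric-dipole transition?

E1 requires Δl = ±1, so l_f ∈ {0, 2}; with 0 ≤ l_f ≤ n_f−1 = 5, the allowed l_f values are {0, 2}.
For l_f = 0: m_f ∈ {m_i−1, m_i, m_i+1} ∩ [−0, 0] = {0} → 1 state.
For l_f = 2: m_f ∈ {m_i−1, m_i, m_i+1} ∩ [−2, 2] = {-2, -1, 0} → 3 states.
Total: 4.

4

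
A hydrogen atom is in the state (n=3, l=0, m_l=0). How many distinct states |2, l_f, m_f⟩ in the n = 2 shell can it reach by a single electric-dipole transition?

3

E1 requires Δl = ±1, so l_f ∈ {-1, 1}; with 0 ≤ l_f ≤ n_f−1 = 1, the allowed l_f values are {1}.
For l_f = 1: m_f ∈ {m_i−1, m_i, m_i+1} ∩ [−1, 1] = {-1, 0, 1} → 3 states.
Total: 3.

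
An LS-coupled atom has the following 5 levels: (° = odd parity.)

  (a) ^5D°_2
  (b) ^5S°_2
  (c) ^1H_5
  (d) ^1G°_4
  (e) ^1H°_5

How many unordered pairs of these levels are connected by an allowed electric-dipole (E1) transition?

2

(a)–(b): forbidden (parity, ΔL).
(a)–(c): forbidden (ΔS, ΔL, ΔJ).
(a)–(d): forbidden (parity, ΔS, ΔL, ΔJ).
(a)–(e): forbidden (parity, ΔS, ΔL, ΔJ).
(b)–(c): forbidden (ΔS, ΔL, ΔJ).
(b)–(d): forbidden (parity, ΔS, ΔL, ΔJ).
(b)–(e): forbidden (parity, ΔS, ΔL, ΔJ).
(c)–(d): allowed.
(c)–(e): allowed.
(d)–(e): forbidden (parity).
Allowed pairs: 2 of 10.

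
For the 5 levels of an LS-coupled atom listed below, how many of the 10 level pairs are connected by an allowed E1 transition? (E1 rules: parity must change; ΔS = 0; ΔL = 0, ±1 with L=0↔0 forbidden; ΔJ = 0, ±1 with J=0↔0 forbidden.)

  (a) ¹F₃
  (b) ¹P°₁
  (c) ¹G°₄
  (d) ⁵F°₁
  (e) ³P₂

1

(a)–(b): forbidden (ΔL, ΔJ).
(a)–(c): allowed.
(a)–(d): forbidden (ΔS, ΔJ).
(a)–(e): forbidden (parity, ΔS, ΔL).
(b)–(c): forbidden (parity, ΔL, ΔJ).
(b)–(d): forbidden (parity, ΔS, ΔL).
(b)–(e): forbidden (ΔS).
(c)–(d): forbidden (parity, ΔS, ΔJ).
(c)–(e): forbidden (ΔS, ΔL, ΔJ).
(d)–(e): forbidden (ΔS, ΔL).
Allowed pairs: 1 of 10.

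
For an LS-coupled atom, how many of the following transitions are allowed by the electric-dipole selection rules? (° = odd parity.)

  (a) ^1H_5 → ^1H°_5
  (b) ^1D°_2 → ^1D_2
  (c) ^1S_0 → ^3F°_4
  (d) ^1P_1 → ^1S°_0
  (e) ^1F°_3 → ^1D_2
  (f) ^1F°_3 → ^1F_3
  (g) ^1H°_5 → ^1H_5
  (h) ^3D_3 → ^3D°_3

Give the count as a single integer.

7

(a) allowed
(b) allowed
(c) forbidden (ΔS, ΔL, ΔJ fail)
(d) allowed
(e) allowed
(f) allowed
(g) allowed
(h) allowed
Total allowed: 7 of 8.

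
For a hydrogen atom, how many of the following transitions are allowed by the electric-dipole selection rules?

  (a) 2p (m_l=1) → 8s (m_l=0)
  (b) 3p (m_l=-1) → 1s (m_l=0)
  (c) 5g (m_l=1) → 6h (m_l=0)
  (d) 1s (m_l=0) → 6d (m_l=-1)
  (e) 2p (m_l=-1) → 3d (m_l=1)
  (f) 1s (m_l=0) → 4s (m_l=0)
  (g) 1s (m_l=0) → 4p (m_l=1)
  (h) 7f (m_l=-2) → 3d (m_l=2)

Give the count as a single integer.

(a) allowed
(b) allowed
(c) allowed
(d) forbidden — Δl = +2 (E1 requires Δl = ±1)
(e) forbidden — Δm_l = +2 (E1 requires Δm_l = 0, ±1)
(f) forbidden — Δl = +0 (E1 requires Δl = ±1)
(g) allowed
(h) forbidden — Δm_l = +4 (E1 requires Δm_l = 0, ±1)
Total allowed: 4 of 8.

4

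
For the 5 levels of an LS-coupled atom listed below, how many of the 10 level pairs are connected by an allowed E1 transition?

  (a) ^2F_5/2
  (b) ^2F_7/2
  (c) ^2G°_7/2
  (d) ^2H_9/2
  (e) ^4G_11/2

3

(a)–(b): forbidden (parity).
(a)–(c): allowed.
(a)–(d): forbidden (parity, ΔL, ΔJ).
(a)–(e): forbidden (parity, ΔS, ΔJ).
(b)–(c): allowed.
(b)–(d): forbidden (parity, ΔL).
(b)–(e): forbidden (parity, ΔS, ΔJ).
(c)–(d): allowed.
(c)–(e): forbidden (ΔS, ΔJ).
(d)–(e): forbidden (parity, ΔS).
Allowed pairs: 3 of 10.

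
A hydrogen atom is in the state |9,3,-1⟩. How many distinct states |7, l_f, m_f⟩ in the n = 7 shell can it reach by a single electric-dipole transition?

6

E1 requires Δl = ±1, so l_f ∈ {2, 4}; with 0 ≤ l_f ≤ n_f−1 = 6, the allowed l_f values are {2, 4}.
For l_f = 2: m_f ∈ {m_i−1, m_i, m_i+1} ∩ [−2, 2] = {-2, -1, 0} → 3 states.
For l_f = 4: m_f ∈ {m_i−1, m_i, m_i+1} ∩ [−4, 4] = {-2, -1, 0} → 3 states.
Total: 6.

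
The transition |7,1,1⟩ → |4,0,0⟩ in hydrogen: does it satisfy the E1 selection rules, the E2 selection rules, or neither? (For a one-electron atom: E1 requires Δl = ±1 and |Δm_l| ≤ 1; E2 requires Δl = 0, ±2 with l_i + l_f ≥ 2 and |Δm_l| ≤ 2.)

Δl = 0 − 1 = -1; l_i + l_f = 1.
Δm_l = -1.
E1 (Δl = ±1, |Δm_l| ≤ 1): satisfied.
E2 (Δl = 0,±2, l_i+l_f ≥ 2, |Δm_l| ≤ 2): not satisfied.

E1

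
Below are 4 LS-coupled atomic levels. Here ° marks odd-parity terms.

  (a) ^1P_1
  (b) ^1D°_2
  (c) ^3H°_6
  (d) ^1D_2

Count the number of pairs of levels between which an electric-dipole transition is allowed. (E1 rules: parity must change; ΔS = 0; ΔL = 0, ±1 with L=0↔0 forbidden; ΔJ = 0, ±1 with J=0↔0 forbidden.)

2

(a)–(b): allowed.
(a)–(c): forbidden (ΔS, ΔL, ΔJ).
(a)–(d): forbidden (parity).
(b)–(c): forbidden (parity, ΔS, ΔL, ΔJ).
(b)–(d): allowed.
(c)–(d): forbidden (ΔS, ΔL, ΔJ).
Allowed pairs: 2 of 6.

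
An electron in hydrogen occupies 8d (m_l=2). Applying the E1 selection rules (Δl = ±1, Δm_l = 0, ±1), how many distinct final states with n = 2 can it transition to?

E1 requires Δl = ±1, so l_f ∈ {1, 3}; with 0 ≤ l_f ≤ n_f−1 = 1, the allowed l_f values are {1}.
For l_f = 1: m_f ∈ {m_i−1, m_i, m_i+1} ∩ [−1, 1] = {1} → 1 state.
Total: 1.

1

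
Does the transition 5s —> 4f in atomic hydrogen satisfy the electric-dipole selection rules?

forbidden

l: 0 → 3 (Δl = +3). Δl = ±1 ✗.
The transition is electric-dipole forbidden.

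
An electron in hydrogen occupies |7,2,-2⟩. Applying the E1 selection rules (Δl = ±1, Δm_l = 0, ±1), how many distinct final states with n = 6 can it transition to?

E1 requires Δl = ±1, so l_f ∈ {1, 3}; with 0 ≤ l_f ≤ n_f−1 = 5, the allowed l_f values are {1, 3}.
For l_f = 1: m_f ∈ {m_i−1, m_i, m_i+1} ∩ [−1, 1] = {-1} → 1 state.
For l_f = 3: m_f ∈ {m_i−1, m_i, m_i+1} ∩ [−3, 3] = {-3, -2, -1} → 3 states.
Total: 4.

4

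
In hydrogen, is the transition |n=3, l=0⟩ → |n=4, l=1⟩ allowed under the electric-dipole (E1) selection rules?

l: 0 → 1 (Δl = +1). Δl = ±1 satisfied.
All E1 selection rules are satisfied.

allowed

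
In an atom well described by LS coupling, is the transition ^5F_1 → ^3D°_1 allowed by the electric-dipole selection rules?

Reading off the term symbols: S 2→1, L 3→2, J 1→1, parity even→odd.
ΔL = 0, ±1 (not L=0↔0): L: 3 → 2, ΔL = -1 — ✓.
ΔJ = 0, ±1 (not J=0↔0): J: 1 → 1, ΔJ = +0 — ✓.
Parity must change: even → odd — ✓.
ΔS = 0: S: 2 → 1 — ✗.
Rule(s) violated: ΔS.

forbidden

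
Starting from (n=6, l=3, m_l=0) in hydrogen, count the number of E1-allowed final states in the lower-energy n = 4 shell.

3

E1 requires Δl = ±1, so l_f ∈ {2, 4}; with 0 ≤ l_f ≤ n_f−1 = 3, the allowed l_f values are {2}.
For l_f = 2: m_f ∈ {m_i−1, m_i, m_i+1} ∩ [−2, 2] = {-1, 0, 1} → 3 states.
Total: 3.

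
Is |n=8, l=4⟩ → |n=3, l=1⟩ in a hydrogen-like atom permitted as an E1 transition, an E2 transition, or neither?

neither

Δl = 1 − 4 = -3; l_i + l_f = 5.
E1 (Δl = ±1): not satisfied.
E2 (Δl = 0,±2, l_i+l_f ≥ 2): not satisfied.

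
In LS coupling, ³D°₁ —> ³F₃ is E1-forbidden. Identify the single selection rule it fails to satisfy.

the ΔJ = 0, ±1 rule

Parity must change: odd → even — passes.
ΔS = 0: S: 1 → 1 — passes.
ΔL = 0, ±1 (not L=0↔0): L: 2 → 3, ΔL = +1 — passes.
ΔJ = 0, ±1 (not J=0↔0): J: 1 → 3, ΔJ = +2 — fails.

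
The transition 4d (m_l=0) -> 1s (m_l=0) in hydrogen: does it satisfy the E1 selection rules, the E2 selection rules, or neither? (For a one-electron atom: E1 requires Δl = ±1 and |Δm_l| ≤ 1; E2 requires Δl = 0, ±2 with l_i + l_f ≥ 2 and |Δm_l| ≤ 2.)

E2

Δl = 0 − 2 = -2; l_i + l_f = 2.
Δm_l = +0.
E1 (Δl = ±1, |Δm_l| ≤ 1): not satisfied.
E2 (Δl = 0,±2, l_i+l_f ≥ 2, |Δm_l| ≤ 2): satisfied.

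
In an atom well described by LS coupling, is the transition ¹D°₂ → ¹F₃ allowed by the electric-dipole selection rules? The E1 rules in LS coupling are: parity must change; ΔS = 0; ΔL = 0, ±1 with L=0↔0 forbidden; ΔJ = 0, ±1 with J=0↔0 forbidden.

allowed

Initial level: S=0, L=2, J=2, parity odd. Final level: S=0, L=3, J=3, parity even.
ΔJ = 0, ±1 (not J=0↔0): J: 2 → 3, ΔJ = +1 — satisfied.
ΔS = 0: S: 0 → 0 — satisfied.
Parity must change: odd → even — satisfied.
ΔL = 0, ±1 (not L=0↔0): L: 2 → 3, ΔL = +1 — satisfied.
All four E1 rules are satisfied.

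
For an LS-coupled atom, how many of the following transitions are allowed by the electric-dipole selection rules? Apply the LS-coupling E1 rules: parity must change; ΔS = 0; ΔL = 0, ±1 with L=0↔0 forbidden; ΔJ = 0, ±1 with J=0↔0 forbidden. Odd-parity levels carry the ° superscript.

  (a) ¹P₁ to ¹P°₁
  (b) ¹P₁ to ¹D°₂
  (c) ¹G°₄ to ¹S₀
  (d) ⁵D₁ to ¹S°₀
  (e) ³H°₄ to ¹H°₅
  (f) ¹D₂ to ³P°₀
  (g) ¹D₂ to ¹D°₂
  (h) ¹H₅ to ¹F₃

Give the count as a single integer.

3

(a) allowed
(b) allowed
(c) forbidden (ΔL, ΔJ fail)
(d) forbidden (ΔS, ΔL fail)
(e) forbidden (parity, ΔS fail)
(f) forbidden (ΔS, ΔJ fail)
(g) allowed
(h) forbidden (parity, ΔL, ΔJ fail)
Total allowed: 3 of 8.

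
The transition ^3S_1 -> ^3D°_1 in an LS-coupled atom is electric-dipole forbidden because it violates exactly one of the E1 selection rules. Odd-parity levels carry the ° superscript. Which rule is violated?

the ΔL = 0, ±1 rule

Reading off the term symbols: S 1→1, L 0→2, J 1→1, parity even→odd.
Parity must change: even → odd — ok.
ΔS = 0: S: 1 → 1 — ok.
ΔL = 0, ±1 (not L=0↔0): L: 0 → 2, ΔL = +2 — fails.
ΔJ = 0, ±1 (not J=0↔0): J: 1 → 1, ΔJ = +0 — ok.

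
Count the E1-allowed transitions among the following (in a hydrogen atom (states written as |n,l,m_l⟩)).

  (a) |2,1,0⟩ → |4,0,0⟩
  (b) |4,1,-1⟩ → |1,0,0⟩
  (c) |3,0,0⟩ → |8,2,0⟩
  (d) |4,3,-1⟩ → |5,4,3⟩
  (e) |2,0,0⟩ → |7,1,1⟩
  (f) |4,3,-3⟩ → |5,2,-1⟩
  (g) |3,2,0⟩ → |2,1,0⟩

4

(a) allowed
(b) allowed
(c) forbidden — Δl = +2 (E1 requires Δl = ±1)
(d) forbidden — Δm_l = +4 (E1 requires Δm_l = 0, ±1)
(e) allowed
(f) forbidden — Δm_l = +2 (E1 requires Δm_l = 0, ±1)
(g) allowed
Total allowed: 4 of 7.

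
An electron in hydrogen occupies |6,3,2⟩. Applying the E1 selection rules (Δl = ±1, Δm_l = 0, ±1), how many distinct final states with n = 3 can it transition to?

E1 requires Δl = ±1, so l_f ∈ {2, 4}; with 0 ≤ l_f ≤ n_f−1 = 2, the allowed l_f values are {2}.
For l_f = 2: m_f ∈ {m_i−1, m_i, m_i+1} ∩ [−2, 2] = {1, 2} → 2 states.
Total: 2.

2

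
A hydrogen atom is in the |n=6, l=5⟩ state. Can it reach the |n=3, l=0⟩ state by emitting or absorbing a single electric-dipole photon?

Δl = 0 − 5 = -5; the E1 rule Δl = ±1 is violated.
The transition is electric-dipole forbidden.

forbidden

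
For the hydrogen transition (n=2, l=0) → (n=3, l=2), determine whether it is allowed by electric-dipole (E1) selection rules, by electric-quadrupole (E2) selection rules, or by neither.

E2

Δl = 2 − 0 = +2; l_i + l_f = 2.
E1 (Δl = ±1): not satisfied.
E2 (Δl = 0,±2, l_i+l_f ≥ 2): satisfied.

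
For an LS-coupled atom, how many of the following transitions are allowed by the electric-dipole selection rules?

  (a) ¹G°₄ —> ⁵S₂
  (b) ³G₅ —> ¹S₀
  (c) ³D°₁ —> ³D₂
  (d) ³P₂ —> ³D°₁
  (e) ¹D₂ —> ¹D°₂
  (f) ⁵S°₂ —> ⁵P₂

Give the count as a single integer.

(a) forbidden (ΔS, ΔL, ΔJ fail)
(b) forbidden (parity, ΔS, ΔL, ΔJ fail)
(c) allowed
(d) allowed
(e) allowed
(f) allowed
Total allowed: 4 of 6.

4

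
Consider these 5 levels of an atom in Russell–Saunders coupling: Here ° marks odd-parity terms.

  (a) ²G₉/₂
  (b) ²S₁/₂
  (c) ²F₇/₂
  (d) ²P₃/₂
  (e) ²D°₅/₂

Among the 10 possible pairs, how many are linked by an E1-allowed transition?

(a)–(b): forbidden (parity, ΔL, ΔJ).
(a)–(c): forbidden (parity).
(a)–(d): forbidden (parity, ΔL, ΔJ).
(a)–(e): forbidden (ΔL, ΔJ).
(b)–(c): forbidden (parity, ΔL, ΔJ).
(b)–(d): forbidden (parity).
(b)–(e): forbidden (ΔL, ΔJ).
(c)–(d): forbidden (parity, ΔL, ΔJ).
(c)–(e): allowed.
(d)–(e): allowed.
Allowed pairs: 2 of 10.

2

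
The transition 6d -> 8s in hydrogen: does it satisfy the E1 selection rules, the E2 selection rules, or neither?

E2

Δl = 0 − 2 = -2; l_i + l_f = 2.
E1 (Δl = ±1): not satisfied.
E2 (Δl = 0,±2, l_i+l_f ≥ 2): satisfied.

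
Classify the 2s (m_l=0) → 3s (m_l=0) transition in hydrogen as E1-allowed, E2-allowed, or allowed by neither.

Δl = 0 − 0 = +0; l_i + l_f = 0.
Δm_l = +0.
E1 (Δl = ±1, |Δm_l| ≤ 1): not satisfied.
E2 (Δl = 0,±2, l_i+l_f ≥ 2, |Δm_l| ≤ 2): not satisfied.

neither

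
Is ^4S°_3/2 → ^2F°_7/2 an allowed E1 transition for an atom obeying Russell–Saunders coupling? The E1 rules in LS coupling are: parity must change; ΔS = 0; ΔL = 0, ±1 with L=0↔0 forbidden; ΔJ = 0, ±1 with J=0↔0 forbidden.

forbidden

Initial level: S=3/2, L=0, J=3/2, parity odd. Final level: S=1/2, L=3, J=7/2, parity odd.
Parity must change: odd → odd — ✗.
ΔS = 0: S: 3/2 → 1/2 — ✗.
ΔL = 0, ±1 (not L=0↔0): L: 0 → 3, ΔL = +3 — ✗.
ΔJ = 0, ±1 (not J=0↔0): J: 3/2 → 7/2, ΔJ = +2 — ✗.
Rule(s) violated: parity, ΔS, ΔL, ΔJ.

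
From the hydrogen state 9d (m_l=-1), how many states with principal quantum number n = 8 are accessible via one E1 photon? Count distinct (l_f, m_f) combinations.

E1 requires Δl = ±1, so l_f ∈ {1, 3}; with 0 ≤ l_f ≤ n_f−1 = 7, the allowed l_f values are {1, 3}.
For l_f = 1: m_f ∈ {m_i−1, m_i, m_i+1} ∩ [−1, 1] = {-1, 0} → 2 states.
For l_f = 3: m_f ∈ {m_i−1, m_i, m_i+1} ∩ [−3, 3] = {-2, -1, 0} → 3 states.
Total: 5.

5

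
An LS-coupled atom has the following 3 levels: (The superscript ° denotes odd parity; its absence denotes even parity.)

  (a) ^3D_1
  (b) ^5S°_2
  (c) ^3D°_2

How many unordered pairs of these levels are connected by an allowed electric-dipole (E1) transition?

(a)–(b): forbidden (ΔS, ΔL).
(a)–(c): allowed.
(b)–(c): forbidden (parity, ΔS, ΔL).
Allowed pairs: 1 of 3.

1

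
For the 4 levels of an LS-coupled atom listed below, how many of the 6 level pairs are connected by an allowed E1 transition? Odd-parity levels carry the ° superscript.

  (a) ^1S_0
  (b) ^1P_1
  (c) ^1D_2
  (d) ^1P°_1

(a)–(b): forbidden (parity).
(a)–(c): forbidden (parity, ΔL, ΔJ).
(a)–(d): allowed.
(b)–(c): forbidden (parity).
(b)–(d): allowed.
(c)–(d): allowed.
Allowed pairs: 3 of 6.

3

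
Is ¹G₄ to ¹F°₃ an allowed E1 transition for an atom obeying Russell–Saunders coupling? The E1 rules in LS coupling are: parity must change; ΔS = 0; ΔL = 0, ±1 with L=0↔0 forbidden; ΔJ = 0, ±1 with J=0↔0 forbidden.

allowed

Reading off the term symbols: S 0→0, L 4→3, J 4→3, parity even→odd.
ΔJ = 0, ±1 (not J=0↔0): J: 4 → 3, ΔJ = -1 — ✓.
ΔS = 0: S: 0 → 0 — ✓.
ΔL = 0, ±1 (not L=0↔0): L: 4 → 3, ΔL = -1 — ✓.
Parity must change: even → odd — ✓.
All four E1 rules are satisfied.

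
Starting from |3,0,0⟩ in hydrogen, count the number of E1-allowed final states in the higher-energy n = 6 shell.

3

E1 requires Δl = ±1, so l_f ∈ {-1, 1}; with 0 ≤ l_f ≤ n_f−1 = 5, the allowed l_f values are {1}.
For l_f = 1: m_f ∈ {m_i−1, m_i, m_i+1} ∩ [−1, 1] = {-1, 0, 1} → 3 states.
Total: 3.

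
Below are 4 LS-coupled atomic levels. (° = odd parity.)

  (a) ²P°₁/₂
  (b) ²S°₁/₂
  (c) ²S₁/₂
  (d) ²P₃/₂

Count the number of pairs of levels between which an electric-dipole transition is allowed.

(a)–(b): forbidden (parity).
(a)–(c): allowed.
(a)–(d): allowed.
(b)–(c): forbidden (ΔL).
(b)–(d): allowed.
(c)–(d): forbidden (parity).
Allowed pairs: 3 of 6.

3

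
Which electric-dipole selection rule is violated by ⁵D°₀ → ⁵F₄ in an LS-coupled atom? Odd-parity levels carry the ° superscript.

Parity must change: odd → even — satisfied.
ΔS = 0: S: 2 → 2 — satisfied.
ΔL = 0, ±1 (not L=0↔0): L: 2 → 3, ΔL = +1 — satisfied.
ΔJ = 0, ±1 (not J=0↔0): J: 0 → 4, ΔJ = +4 — violated.

the ΔJ = 0, ±1 rule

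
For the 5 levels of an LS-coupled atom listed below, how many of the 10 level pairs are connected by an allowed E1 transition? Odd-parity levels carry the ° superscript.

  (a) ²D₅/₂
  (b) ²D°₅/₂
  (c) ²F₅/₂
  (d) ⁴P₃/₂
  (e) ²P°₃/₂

3

(a)–(b): allowed.
(a)–(c): forbidden (parity).
(a)–(d): forbidden (parity, ΔS).
(a)–(e): allowed.
(b)–(c): allowed.
(b)–(d): forbidden (ΔS).
(b)–(e): forbidden (parity).
(c)–(d): forbidden (parity, ΔS, ΔL).
(c)–(e): forbidden (ΔL).
(d)–(e): forbidden (ΔS).
Allowed pairs: 3 of 10.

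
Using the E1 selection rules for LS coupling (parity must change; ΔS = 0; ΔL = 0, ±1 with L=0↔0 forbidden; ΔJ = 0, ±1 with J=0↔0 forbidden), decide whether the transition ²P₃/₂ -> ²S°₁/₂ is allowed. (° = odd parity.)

Initial level: S=1/2, L=1, J=3/2, parity even. Final level: S=1/2, L=0, J=1/2, parity odd.
Parity must change: even → odd — passes.
ΔS = 0: S: 1/2 → 1/2 — passes.
ΔL = 0, ±1 (not L=0↔0): L: 1 → 0, ΔL = -1 — passes.
ΔJ = 0, ±1 (not J=0↔0): J: 3/2 → 1/2, ΔJ = -1 — passes.
All four E1 rules are satisfied.

allowed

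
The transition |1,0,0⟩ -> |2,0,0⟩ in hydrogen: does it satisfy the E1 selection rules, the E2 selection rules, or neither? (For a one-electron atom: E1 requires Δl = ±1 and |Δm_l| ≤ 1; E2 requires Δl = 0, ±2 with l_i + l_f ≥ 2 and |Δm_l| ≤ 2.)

Δl = 0 − 0 = +0; l_i + l_f = 0.
Δm_l = +0.
E1 (Δl = ±1, |Δm_l| ≤ 1): not satisfied.
E2 (Δl = 0,±2, l_i+l_f ≥ 2, |Δm_l| ≤ 2): not satisfied.

neither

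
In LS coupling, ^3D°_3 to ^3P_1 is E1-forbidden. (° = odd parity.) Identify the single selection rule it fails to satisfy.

Initial level: S=1, L=2, J=3, parity odd. Final level: S=1, L=1, J=1, parity even.
Parity must change: odd → even — ok.
ΔS = 0: S: 1 → 1 — ok.
ΔL = 0, ±1 (not L=0↔0): L: 2 → 1, ΔL = -1 — ok.
ΔJ = 0, ±1 (not J=0↔0): J: 3 → 1, ΔJ = -2 — fails.

the ΔJ = 0, ±1 rule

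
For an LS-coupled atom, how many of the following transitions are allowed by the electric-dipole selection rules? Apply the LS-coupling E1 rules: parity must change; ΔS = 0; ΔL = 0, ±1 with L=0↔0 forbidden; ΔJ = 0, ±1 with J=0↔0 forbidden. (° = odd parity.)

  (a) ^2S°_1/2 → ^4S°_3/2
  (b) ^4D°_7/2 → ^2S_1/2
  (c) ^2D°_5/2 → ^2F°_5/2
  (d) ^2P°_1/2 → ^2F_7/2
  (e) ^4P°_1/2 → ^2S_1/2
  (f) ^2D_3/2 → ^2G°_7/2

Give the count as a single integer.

0

(a) forbidden (parity, ΔS, ΔL fail)
(b) forbidden (ΔS, ΔL, ΔJ fail)
(c) forbidden (parity fails)
(d) forbidden (ΔL, ΔJ fail)
(e) forbidden (ΔS fails)
(f) forbidden (ΔL, ΔJ fail)
Total allowed: 0 of 6.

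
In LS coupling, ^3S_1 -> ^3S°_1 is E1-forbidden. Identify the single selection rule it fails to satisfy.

Reading off the term symbols: S 1→1, L 0→0, J 1→1, parity even→odd.
ΔS = 0: S: 1 → 1 — passes.
Parity must change: even → odd — passes.
ΔJ = 0, ±1 (not J=0↔0): J: 1 → 1, ΔJ = +0 — passes.
ΔL = 0, ±1 (not L=0↔0): L: 0 → 0, ΔL = +0 — fails.

the L=0 ↔ L=0 exclusion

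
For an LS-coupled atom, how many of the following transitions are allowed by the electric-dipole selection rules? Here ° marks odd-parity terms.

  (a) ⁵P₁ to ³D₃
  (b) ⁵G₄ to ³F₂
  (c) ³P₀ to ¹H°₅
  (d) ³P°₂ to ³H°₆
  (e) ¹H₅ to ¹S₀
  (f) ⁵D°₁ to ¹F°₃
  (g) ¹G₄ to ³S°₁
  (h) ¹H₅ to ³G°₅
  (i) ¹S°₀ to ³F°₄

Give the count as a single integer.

0

(a) forbidden (parity, ΔS, ΔJ fail)
(b) forbidden (parity, ΔS, ΔJ fail)
(c) forbidden (ΔS, ΔL, ΔJ fail)
(d) forbidden (parity, ΔL, ΔJ fail)
(e) forbidden (parity, ΔL, ΔJ fail)
(f) forbidden (parity, ΔS, ΔJ fail)
(g) forbidden (ΔS, ΔL, ΔJ fail)
(h) forbidden (ΔS fails)
(i) forbidden (parity, ΔS, ΔL, ΔJ fail)
Total allowed: 0 of 9.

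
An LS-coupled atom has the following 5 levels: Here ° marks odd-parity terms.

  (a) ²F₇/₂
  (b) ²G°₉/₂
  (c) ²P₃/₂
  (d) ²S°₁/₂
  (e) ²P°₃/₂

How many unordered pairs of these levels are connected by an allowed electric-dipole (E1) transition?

3

(a)–(b): allowed.
(a)–(c): forbidden (parity, ΔL, ΔJ).
(a)–(d): forbidden (ΔL, ΔJ).
(a)–(e): forbidden (ΔL, ΔJ).
(b)–(c): forbidden (ΔL, ΔJ).
(b)–(d): forbidden (parity, ΔL, ΔJ).
(b)–(e): forbidden (parity, ΔL, ΔJ).
(c)–(d): allowed.
(c)–(e): allowed.
(d)–(e): forbidden (parity).
Allowed pairs: 3 of 10.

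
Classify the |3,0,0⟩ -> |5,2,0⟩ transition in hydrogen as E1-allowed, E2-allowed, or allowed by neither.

Δl = 2 − 0 = +2; l_i + l_f = 2.
Δm_l = +0.
E1 (Δl = ±1, |Δm_l| ≤ 1): not satisfied.
E2 (Δl = 0,±2, l_i+l_f ≥ 2, |Δm_l| ≤ 2): satisfied.

E2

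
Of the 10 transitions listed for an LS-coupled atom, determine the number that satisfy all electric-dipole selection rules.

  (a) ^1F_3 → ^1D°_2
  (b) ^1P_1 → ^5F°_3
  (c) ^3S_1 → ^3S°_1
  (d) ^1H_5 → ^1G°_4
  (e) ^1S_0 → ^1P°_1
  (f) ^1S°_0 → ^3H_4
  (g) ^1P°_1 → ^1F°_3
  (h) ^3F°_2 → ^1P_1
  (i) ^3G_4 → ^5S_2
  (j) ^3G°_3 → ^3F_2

(a) allowed
(b) forbidden (ΔS, ΔL, ΔJ fail)
(c) forbidden (ΔL fails)
(d) allowed
(e) allowed
(f) forbidden (ΔS, ΔL, ΔJ fail)
(g) forbidden (parity, ΔL, ΔJ fail)
(h) forbidden (ΔS, ΔL fail)
(i) forbidden (parity, ΔS, ΔL, ΔJ fail)
(j) allowed
Total allowed: 4 of 10.

4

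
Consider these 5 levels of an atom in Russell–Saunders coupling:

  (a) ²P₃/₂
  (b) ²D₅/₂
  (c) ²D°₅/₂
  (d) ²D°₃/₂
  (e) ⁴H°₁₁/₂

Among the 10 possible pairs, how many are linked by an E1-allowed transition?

(a)–(b): forbidden (parity).
(a)–(c): allowed.
(a)–(d): allowed.
(a)–(e): forbidden (ΔS, ΔL, ΔJ).
(b)–(c): allowed.
(b)–(d): allowed.
(b)–(e): forbidden (ΔS, ΔL, ΔJ).
(c)–(d): forbidden (parity).
(c)–(e): forbidden (parity, ΔS, ΔL, ΔJ).
(d)–(e): forbidden (parity, ΔS, ΔL, ΔJ).
Allowed pairs: 4 of 10.

4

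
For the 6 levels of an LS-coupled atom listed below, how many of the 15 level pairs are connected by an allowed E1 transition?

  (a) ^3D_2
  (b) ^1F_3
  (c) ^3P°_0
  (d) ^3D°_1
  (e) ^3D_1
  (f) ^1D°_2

4

(a)–(b): forbidden (parity, ΔS).
(a)–(c): forbidden (ΔJ).
(a)–(d): allowed.
(a)–(e): forbidden (parity).
(a)–(f): forbidden (ΔS).
(b)–(c): forbidden (ΔS, ΔL, ΔJ).
(b)–(d): forbidden (ΔS, ΔJ).
(b)–(e): forbidden (parity, ΔS, ΔJ).
(b)–(f): allowed.
(c)–(d): forbidden (parity).
(c)–(e): allowed.
(c)–(f): forbidden (parity, ΔS, ΔJ).
(d)–(e): allowed.
(d)–(f): forbidden (parity, ΔS).
(e)–(f): forbidden (ΔS).
Allowed pairs: 4 of 15.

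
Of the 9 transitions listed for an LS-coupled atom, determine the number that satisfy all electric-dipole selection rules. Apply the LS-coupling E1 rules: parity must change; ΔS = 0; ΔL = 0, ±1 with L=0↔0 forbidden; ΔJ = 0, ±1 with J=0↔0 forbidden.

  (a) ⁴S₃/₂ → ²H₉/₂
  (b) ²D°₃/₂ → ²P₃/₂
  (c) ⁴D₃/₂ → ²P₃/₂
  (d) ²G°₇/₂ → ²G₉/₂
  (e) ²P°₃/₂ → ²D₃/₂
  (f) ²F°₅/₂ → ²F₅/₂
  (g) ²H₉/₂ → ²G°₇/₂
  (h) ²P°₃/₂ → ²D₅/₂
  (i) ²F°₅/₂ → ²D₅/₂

(a) forbidden (parity, ΔS, ΔL, ΔJ fail)
(b) allowed
(c) forbidden (parity, ΔS fail)
(d) allowed
(e) allowed
(f) allowed
(g) allowed
(h) allowed
(i) allowed
Total allowed: 7 of 9.

7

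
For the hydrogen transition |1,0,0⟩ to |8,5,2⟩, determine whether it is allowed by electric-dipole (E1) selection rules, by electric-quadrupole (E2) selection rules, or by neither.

neither

Δl = 5 − 0 = +5; l_i + l_f = 5.
Δm_l = +2.
E1 (Δl = ±1, |Δm_l| ≤ 1): not satisfied.
E2 (Δl = 0,±2, l_i+l_f ≥ 2, |Δm_l| ≤ 2): not satisfied.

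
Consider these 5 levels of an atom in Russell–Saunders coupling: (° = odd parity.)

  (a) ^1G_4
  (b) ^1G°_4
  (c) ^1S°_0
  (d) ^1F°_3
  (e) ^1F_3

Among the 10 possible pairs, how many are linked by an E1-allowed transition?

(a)–(b): allowed.
(a)–(c): forbidden (ΔL, ΔJ).
(a)–(d): allowed.
(a)–(e): forbidden (parity).
(b)–(c): forbidden (parity, ΔL, ΔJ).
(b)–(d): forbidden (parity).
(b)–(e): allowed.
(c)–(d): forbidden (parity, ΔL, ΔJ).
(c)–(e): forbidden (ΔL, ΔJ).
(d)–(e): allowed.
Allowed pairs: 4 of 10.

4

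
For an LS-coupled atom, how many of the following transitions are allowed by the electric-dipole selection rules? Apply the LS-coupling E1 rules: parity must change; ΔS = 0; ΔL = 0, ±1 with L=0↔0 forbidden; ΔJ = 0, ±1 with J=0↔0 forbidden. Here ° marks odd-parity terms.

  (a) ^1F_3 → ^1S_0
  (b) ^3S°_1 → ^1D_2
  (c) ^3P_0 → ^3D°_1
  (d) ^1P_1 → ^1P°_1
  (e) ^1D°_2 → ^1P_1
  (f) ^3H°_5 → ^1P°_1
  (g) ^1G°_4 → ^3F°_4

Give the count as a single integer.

(a) forbidden (parity, ΔL, ΔJ fail)
(b) forbidden (ΔS, ΔL fail)
(c) allowed
(d) allowed
(e) allowed
(f) forbidden (parity, ΔS, ΔL, ΔJ fail)
(g) forbidden (parity, ΔS fail)
Total allowed: 3 of 7.

3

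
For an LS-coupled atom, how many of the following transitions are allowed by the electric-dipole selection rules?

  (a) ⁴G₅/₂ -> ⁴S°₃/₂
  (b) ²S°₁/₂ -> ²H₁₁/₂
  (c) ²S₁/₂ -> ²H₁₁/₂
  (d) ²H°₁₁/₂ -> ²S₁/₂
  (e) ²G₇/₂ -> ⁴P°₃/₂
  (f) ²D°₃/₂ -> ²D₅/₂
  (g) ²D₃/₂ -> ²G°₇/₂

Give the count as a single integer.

1

(a) forbidden (ΔL fails)
(b) forbidden (ΔL, ΔJ fail)
(c) forbidden (parity, ΔL, ΔJ fail)
(d) forbidden (ΔL, ΔJ fail)
(e) forbidden (ΔS, ΔL, ΔJ fail)
(f) allowed
(g) forbidden (ΔL, ΔJ fail)
Total allowed: 1 of 7.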